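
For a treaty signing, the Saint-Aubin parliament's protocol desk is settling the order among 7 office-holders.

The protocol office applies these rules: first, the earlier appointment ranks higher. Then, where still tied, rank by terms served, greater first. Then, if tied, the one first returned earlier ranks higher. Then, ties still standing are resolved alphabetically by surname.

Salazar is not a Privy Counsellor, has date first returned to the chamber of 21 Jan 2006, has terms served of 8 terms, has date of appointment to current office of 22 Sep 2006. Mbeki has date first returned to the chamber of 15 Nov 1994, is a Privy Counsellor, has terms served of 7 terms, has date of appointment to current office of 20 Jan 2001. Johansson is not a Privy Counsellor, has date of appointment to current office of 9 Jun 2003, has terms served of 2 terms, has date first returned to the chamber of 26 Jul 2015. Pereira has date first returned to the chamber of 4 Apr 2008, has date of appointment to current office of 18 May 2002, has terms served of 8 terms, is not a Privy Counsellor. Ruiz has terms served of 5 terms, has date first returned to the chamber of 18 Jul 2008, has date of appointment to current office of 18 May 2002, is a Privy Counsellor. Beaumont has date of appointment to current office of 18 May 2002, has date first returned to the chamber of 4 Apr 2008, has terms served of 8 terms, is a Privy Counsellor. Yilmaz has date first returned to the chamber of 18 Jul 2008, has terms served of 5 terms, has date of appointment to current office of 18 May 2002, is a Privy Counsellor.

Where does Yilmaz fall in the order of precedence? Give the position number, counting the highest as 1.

5

By date of appointment to current office (earlier first): Mbeki (20 Jan 2001); then Beaumont, Pereira, Ruiz and Yilmaz (each 18 May 2002); then Johansson (9 Jun 2003); then Salazar (22 Sep 2006).
Among Beaumont, Pereira, Ruiz and Yilmaz, by terms served (higher first): Beaumont and Pereira (8 terms) before Ruiz and Yilmaz (5 terms).
Beaumont and Pereira both have date first returned to the chamber 4 Apr 2008, so the next rule applies.
Among Beaumont and Pereira, alphabetically by surname: Beaumont before Pereira.
Ruiz and Yilmaz both have date first returned to the chamber 18 Jul 2008, so the next rule applies.
Among Ruiz and Yilmaz, alphabetically by surname: Ruiz before Yilmaz.
Order: Mbeki, Beaumont, Pereira, Ruiz, Yilmaz, Johansson, Salazar. So position 5.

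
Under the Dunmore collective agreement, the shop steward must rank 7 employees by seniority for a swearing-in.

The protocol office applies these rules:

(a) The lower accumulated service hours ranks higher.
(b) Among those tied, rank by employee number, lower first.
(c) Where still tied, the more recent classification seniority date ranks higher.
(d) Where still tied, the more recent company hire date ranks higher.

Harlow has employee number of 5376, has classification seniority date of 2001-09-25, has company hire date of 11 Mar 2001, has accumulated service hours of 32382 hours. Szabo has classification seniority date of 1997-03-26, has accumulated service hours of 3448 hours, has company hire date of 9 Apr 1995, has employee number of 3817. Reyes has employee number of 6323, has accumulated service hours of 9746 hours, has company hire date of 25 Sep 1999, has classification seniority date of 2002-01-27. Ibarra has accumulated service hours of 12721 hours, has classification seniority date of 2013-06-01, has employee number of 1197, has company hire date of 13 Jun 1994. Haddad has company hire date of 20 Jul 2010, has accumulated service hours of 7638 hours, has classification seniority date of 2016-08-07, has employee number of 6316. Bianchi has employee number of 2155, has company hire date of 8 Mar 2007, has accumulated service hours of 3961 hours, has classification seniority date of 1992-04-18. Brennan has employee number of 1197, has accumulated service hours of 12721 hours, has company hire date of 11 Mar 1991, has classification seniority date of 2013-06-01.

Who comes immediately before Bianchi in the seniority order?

Szabo

By accumulated service hours (lower first): Szabo (3448 hours); then Bianchi (3961 hours); then Haddad (7638 hours); then Reyes (9746 hours); then Ibarra and Brennan (both 12721 hours); then Harlow (32382 hours).
Ibarra and Brennan both have employee number 1197, so the next rule applies.
Ibarra and Brennan both have classification seniority date 2013-06-01, so the next rule applies.
Among Ibarra and Brennan, by company hire date (later first): Ibarra (13 Jun 1994) before Brennan (11 Mar 1991).
Order: Szabo, Bianchi, Haddad, Reyes, Ibarra, Brennan, Harlow.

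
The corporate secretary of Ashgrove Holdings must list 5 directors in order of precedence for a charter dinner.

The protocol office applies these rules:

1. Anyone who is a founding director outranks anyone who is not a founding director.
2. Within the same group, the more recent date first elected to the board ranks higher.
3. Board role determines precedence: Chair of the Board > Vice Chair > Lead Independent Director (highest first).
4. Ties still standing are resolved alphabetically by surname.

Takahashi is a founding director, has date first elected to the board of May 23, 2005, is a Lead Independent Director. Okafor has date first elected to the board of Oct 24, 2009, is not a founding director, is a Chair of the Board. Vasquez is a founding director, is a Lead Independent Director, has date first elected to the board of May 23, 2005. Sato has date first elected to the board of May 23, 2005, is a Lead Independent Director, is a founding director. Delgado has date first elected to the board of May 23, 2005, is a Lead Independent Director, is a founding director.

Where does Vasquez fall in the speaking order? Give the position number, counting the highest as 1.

4

By the first rule: Delgado, Sato, Takahashi and Vasquez (each a founding director); then Okafor (not a founding director).
Delgado, Sato, Takahashi and Vasquez all have date first elected to the board May 23, 2005, so the next rule applies.
Delgado, Sato, Takahashi and Vasquez are each Lead Independent Director, so the next rule applies.
Among Delgado, Sato, Takahashi and Vasquez, alphabetically by surname: Delgado before Sato before Takahashi before Vasquez.
Order: Delgado, Sato, Takahashi, Vasquez, Okafor. So position 4.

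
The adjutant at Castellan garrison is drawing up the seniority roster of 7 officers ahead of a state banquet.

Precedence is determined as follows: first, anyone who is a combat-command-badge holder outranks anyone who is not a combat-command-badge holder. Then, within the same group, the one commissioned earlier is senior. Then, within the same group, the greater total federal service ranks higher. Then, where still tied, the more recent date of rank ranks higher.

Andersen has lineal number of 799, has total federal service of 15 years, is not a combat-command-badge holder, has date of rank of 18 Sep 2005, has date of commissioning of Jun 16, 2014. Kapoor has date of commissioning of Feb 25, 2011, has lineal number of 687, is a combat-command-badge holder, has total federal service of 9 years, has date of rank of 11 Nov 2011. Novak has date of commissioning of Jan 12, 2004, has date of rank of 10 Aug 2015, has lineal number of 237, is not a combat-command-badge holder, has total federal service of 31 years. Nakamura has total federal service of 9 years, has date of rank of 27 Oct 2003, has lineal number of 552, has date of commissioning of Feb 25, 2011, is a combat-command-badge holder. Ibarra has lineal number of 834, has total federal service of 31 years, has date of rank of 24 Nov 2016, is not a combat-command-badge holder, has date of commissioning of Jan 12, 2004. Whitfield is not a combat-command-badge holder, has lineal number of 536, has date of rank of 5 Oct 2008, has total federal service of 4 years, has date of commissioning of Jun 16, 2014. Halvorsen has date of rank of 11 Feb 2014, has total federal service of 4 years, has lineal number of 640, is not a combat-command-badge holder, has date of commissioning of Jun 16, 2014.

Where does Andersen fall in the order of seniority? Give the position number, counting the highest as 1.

By the first rule: Kapoor and Nakamura (both a combat-command-badge holder); then Ibarra, Novak, Andersen, Halvorsen and Whitfield (each not a combat-command-badge holder).
Kapoor and Nakamura both have date of commissioning Feb 25, 2011, so the next rule applies.
Kapoor and Nakamura both have total federal service 9 years, so the next rule applies.
Among Kapoor and Nakamura, by date of rank (later first): Kapoor (11 Nov 2011) before Nakamura (27 Oct 2003).
Among Ibarra, Novak, Andersen, Halvorsen and Whitfield, by date of commissioning (earlier first): Ibarra and Novak (Jan 12, 2004) before Andersen, Halvorsen and Whitfield (Jun 16, 2014).
Ibarra and Novak both have total federal service 31 years, so the next rule applies.
Among Ibarra and Novak, by date of rank (later first): Ibarra (24 Nov 2016) before Novak (10 Aug 2015).
Among Andersen, Halvorsen and Whitfield, by total federal service (higher first): Andersen (15 years) before Halvorsen and Whitfield (4 years).
Among Halvorsen and Whitfield, by date of rank (later first): Halvorsen (11 Feb 2014) before Whitfield (5 Oct 2008).
Order: Kapoor, Nakamura, Ibarra, Novak, Andersen, Halvorsen, Whitfield. So position 5.

5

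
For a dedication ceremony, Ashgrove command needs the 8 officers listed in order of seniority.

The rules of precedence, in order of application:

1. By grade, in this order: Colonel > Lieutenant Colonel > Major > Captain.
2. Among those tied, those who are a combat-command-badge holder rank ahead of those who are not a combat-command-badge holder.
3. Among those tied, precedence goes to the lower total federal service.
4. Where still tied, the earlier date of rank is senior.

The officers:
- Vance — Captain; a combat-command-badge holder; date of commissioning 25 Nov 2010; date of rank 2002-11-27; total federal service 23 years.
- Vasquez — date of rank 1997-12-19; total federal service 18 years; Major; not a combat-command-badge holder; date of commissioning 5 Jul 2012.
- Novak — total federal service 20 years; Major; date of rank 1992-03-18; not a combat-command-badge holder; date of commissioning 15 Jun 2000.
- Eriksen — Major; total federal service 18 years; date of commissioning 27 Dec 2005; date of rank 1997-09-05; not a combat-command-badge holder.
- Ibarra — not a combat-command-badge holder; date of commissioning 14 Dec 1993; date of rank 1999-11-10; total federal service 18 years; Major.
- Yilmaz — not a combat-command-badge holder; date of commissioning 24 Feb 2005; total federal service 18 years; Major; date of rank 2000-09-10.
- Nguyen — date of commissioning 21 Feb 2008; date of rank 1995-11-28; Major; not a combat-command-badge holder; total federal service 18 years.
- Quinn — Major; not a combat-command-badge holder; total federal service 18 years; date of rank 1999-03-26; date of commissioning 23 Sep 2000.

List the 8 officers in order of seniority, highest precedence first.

Nguyen, Eriksen, Vasquez, Quinn, Ibarra, Yilmaz, Novak, Vance

By grade: Nguyen, Eriksen, Vasquez, Quinn, Ibarra, Yilmaz and Novak (Major); then Vance (Captain).
Nguyen, Eriksen, Vasquez, Quinn, Ibarra, Yilmaz and Novak are each not a combat-command-badge holder, so the next rule applies.
Among Nguyen, Eriksen, Vasquez, Quinn, Ibarra, Yilmaz and Novak, by total federal service (lower first): Nguyen, Eriksen, Vasquez, Quinn, Ibarra and Yilmaz (18 years) before Novak (20 years).
Among Nguyen, Eriksen, Vasquez, Quinn, Ibarra and Yilmaz, by date of rank (earlier first): Nguyen (1995-11-28) before Eriksen (1997-09-05) before Vasquez (1997-12-19) before Quinn (1999-03-26) before Ibarra (1999-11-10) before Yilmaz (2000-09-10).
Full order: Nguyen, Eriksen, Vasquez, Quinn, Ibarra, Yilmaz, Novak, Vance.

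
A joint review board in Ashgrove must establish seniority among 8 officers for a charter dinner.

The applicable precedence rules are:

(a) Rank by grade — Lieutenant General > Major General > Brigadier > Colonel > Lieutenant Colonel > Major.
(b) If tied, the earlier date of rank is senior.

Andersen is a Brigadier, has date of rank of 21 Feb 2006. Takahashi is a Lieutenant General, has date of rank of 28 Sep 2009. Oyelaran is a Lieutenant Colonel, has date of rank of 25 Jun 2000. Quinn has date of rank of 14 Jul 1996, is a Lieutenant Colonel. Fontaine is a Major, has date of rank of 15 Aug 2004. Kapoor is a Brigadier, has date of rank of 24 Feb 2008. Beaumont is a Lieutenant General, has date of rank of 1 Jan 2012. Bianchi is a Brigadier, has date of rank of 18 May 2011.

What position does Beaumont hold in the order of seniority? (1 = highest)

By grade: Takahashi and Beaumont (Lieutenant General); then Andersen, Kapoor and Bianchi (Brigadier); then Quinn and Oyelaran (Lieutenant Colonel); then Fontaine (Major).
Among Takahashi and Beaumont, by date of rank (earlier first): Takahashi (28 Sep 2009) before Beaumont (1 Jan 2012).
Among Andersen, Kapoor and Bianchi, by date of rank (earlier first): Andersen (21 Feb 2006) before Kapoor (24 Feb 2008) before Bianchi (18 May 2011).
Among Quinn and Oyelaran, by date of rank (earlier first): Quinn (14 Jul 1996) before Oyelaran (25 Jun 2000).
Order: Takahashi, Beaumont, Andersen, Kapoor, Bianchi, Quinn, Oyelaran, Fontaine. So position 2.

2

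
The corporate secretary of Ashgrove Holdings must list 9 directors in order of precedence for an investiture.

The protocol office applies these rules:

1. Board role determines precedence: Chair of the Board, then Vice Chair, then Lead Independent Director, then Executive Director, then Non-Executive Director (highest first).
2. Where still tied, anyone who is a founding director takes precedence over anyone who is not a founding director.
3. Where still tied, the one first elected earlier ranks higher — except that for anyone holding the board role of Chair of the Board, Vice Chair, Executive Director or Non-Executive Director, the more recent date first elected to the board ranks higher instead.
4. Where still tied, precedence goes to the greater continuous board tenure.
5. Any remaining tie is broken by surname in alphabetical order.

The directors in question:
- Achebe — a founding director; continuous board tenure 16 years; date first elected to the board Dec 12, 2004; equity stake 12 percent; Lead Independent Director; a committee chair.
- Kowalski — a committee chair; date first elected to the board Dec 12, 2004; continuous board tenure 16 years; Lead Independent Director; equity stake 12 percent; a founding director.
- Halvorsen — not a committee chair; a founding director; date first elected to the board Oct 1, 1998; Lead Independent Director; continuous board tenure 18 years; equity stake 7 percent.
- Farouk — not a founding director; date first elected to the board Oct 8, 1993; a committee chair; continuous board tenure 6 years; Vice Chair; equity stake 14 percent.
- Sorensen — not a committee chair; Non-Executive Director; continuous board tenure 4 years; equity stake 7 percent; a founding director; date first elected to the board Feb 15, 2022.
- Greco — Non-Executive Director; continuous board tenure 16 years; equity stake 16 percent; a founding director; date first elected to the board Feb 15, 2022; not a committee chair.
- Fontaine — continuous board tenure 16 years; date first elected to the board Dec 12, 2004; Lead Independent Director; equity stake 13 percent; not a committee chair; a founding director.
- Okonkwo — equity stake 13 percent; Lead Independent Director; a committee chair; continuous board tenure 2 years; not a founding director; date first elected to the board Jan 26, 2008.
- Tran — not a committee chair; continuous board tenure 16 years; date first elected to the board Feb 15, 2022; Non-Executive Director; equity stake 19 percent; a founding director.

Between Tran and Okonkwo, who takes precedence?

Okonkwo

By board role: Farouk (Vice Chair); then Halvorsen, Achebe, Fontaine, Kowalski and Okonkwo (Lead Independent Director); then Greco, Tran and Sorensen (Non-Executive Director).
Among Halvorsen, Achebe, Fontaine, Kowalski and Okonkwo, a founding director before not a founding director: Halvorsen, Achebe, Fontaine and Kowalski (a founding director) before Okonkwo (not a founding director).
Among Halvorsen, Achebe, Fontaine and Kowalski, by date first elected to the board (earlier first): Halvorsen (Oct 1, 1998) before Achebe, Fontaine and Kowalski (Dec 12, 2004).
Achebe, Fontaine and Kowalski all have continuous board tenure 16 years, so the next rule applies.
Among Achebe, Fontaine and Kowalski, alphabetically by surname: Achebe before Fontaine before Kowalski.
Greco, Tran and Sorensen are each a founding director, so the next rule applies.
Greco, Tran and Sorensen all have date first elected to the board Feb 15, 2022, so the next rule applies.
Among Greco, Tran and Sorensen, by continuous board tenure (higher first): Greco and Tran (16 years) before Sorensen (4 years).
Among Greco and Tran, alphabetically by surname: Greco before Tran.
So Okonkwo takes precedence.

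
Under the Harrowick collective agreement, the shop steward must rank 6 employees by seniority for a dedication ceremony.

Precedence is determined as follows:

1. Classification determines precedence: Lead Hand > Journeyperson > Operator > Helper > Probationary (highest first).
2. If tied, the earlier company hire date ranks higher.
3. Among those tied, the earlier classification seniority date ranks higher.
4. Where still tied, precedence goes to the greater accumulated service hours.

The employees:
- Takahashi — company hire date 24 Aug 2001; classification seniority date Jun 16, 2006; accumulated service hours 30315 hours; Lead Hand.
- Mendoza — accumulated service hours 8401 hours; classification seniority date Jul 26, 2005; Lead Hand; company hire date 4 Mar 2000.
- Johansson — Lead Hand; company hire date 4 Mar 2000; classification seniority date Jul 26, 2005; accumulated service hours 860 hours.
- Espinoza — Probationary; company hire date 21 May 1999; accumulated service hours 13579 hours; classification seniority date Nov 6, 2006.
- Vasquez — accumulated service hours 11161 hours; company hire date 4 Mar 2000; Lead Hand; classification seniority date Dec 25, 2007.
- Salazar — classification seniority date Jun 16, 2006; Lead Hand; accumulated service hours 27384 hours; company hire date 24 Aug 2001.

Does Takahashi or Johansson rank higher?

By classification: Mendoza, Johansson, Vasquez, Takahashi and Salazar (Lead Hand); then Espinoza (Probationary).
Among Mendoza, Johansson, Vasquez, Takahashi and Salazar, by company hire date (earlier first): Mendoza, Johansson and Vasquez (4 Mar 2000) before Takahashi and Salazar (24 Aug 2001).
Among Mendoza, Johansson and Vasquez, by classification seniority date (earlier first): Mendoza and Johansson (Jul 26, 2005) before Vasquez (Dec 25, 2007).
Among Mendoza and Johansson, by accumulated service hours (higher first): Mendoza (8401 hours) before Johansson (860 hours).
Takahashi and Salazar both have classification seniority date Jun 16, 2006, so the next rule applies.
Among Takahashi and Salazar, by accumulated service hours (higher first): Takahashi (30315 hours) before Salazar (27384 hours).
So Johansson takes precedence.

Johansson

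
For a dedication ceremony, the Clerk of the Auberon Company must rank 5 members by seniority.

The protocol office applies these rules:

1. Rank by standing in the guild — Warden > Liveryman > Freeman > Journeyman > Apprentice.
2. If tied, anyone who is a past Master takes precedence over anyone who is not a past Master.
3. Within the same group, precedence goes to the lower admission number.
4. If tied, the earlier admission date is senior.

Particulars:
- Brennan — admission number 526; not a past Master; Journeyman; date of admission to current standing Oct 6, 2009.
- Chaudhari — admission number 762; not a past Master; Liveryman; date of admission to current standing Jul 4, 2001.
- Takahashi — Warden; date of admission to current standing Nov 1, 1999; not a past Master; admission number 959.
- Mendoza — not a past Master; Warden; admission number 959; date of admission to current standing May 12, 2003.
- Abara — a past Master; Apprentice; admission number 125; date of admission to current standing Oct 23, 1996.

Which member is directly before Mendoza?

Takahashi

By standing in the guild: Takahashi and Mendoza (Warden); then Chaudhari (Liveryman); then Brennan (Journeyman); then Abara (Apprentice).
Takahashi and Mendoza are each not a past Master, so the next rule applies.
Takahashi and Mendoza both have admission number 959, so the next rule applies.
Among Takahashi and Mendoza, by date of admission to current standing (earlier first): Takahashi (Nov 1, 1999) before Mendoza (May 12, 2003).
Order: Takahashi, Mendoza, Chaudhari, Brennan, Abara.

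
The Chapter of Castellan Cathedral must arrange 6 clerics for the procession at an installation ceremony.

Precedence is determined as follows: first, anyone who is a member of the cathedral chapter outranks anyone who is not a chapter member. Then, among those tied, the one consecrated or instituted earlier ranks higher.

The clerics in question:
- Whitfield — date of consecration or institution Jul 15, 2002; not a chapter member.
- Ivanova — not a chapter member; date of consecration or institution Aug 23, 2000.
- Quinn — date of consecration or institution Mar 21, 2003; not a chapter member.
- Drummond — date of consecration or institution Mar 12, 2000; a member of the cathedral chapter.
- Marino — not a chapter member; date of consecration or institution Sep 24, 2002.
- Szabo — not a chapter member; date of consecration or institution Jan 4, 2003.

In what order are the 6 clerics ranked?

By the first rule: Drummond (a member of the cathedral chapter); then Ivanova, Whitfield, Marino, Szabo and Quinn (each not a chapter member).
Among Ivanova, Whitfield, Marino, Szabo and Quinn, by date of consecration or institution (earlier first): Ivanova (Aug 23, 2000) before Whitfield (Jul 15, 2002) before Marino (Sep 24, 2002) before Szabo (Jan 4, 2003) before Quinn (Mar 21, 2003).
Full order: Drummond, Ivanova, Whitfield, Marino, Szabo, Quinn.

Drummond, Ivanova, Whitfield, Marino, Szabo, Quinn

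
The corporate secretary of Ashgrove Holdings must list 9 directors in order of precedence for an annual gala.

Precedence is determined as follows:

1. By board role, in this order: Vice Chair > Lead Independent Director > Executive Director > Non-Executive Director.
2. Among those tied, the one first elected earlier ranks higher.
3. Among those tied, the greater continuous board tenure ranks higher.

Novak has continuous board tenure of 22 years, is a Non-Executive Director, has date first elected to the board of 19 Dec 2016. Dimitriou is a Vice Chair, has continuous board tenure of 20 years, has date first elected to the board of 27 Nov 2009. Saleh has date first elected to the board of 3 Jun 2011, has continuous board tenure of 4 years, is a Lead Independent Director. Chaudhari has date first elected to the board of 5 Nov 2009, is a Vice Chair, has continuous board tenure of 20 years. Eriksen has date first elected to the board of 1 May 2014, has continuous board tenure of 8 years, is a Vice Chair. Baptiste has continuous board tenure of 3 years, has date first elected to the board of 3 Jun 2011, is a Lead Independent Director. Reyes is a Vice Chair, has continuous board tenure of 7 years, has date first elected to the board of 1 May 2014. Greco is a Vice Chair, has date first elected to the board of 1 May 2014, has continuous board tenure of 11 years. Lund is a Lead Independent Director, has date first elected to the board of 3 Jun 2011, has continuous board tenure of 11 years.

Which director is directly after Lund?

Saleh

By board role: Chaudhari, Dimitriou, Greco, Eriksen and Reyes (Vice Chair); then Lund, Saleh and Baptiste (Lead Independent Director); then Novak (Non-Executive Director).
Among Chaudhari, Dimitriou, Greco, Eriksen and Reyes, by date first elected to the board (earlier first): Chaudhari (5 Nov 2009) before Dimitriou (27 Nov 2009) before Greco, Eriksen and Reyes (1 May 2014).
Among Greco, Eriksen and Reyes, by continuous board tenure (higher first): Greco (11 years) before Eriksen (8 years) before Reyes (7 years).
Lund, Saleh and Baptiste all have date first elected to the board 3 Jun 2011, so the next rule applies.
Among Lund, Saleh and Baptiste, by continuous board tenure (higher first): Lund (11 years) before Saleh (4 years) before Baptiste (3 years).
Order: Chaudhari, Dimitriou, Greco, Eriksen, Reyes, Lund, Saleh, Baptiste, Novak.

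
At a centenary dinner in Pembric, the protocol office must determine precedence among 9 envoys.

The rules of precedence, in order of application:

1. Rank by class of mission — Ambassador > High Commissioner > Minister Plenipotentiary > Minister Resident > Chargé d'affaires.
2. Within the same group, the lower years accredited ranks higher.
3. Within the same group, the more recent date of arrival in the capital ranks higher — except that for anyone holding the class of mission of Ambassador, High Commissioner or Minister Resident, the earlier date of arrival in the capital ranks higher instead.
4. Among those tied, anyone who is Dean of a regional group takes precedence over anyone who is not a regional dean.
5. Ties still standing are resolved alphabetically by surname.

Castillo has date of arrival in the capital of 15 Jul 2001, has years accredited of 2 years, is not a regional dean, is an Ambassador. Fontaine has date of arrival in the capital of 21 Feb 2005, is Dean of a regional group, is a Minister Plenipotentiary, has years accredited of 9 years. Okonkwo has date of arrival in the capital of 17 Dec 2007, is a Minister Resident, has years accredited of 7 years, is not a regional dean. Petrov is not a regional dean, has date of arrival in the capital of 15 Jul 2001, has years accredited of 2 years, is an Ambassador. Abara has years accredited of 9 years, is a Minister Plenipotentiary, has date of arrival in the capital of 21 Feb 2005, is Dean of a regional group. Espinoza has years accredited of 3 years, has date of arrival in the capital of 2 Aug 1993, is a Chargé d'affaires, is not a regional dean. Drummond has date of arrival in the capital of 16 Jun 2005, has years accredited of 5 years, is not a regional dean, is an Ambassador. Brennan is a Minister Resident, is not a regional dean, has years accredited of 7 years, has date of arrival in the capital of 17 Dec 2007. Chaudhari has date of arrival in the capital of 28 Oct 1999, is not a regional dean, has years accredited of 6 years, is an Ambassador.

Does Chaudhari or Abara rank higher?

Chaudhari

By class of mission: Castillo, Petrov, Drummond and Chaudhari (Ambassador); then Abara and Fontaine (Minister Plenipotentiary); then Brennan and Okonkwo (Minister Resident); then Espinoza (Chargé d'affaires).
Among Castillo, Petrov, Drummond and Chaudhari, by years accredited (lower first): Castillo and Petrov (2 years) before Drummond (5 years) before Chaudhari (6 years).
Castillo and Petrov both have date of arrival in the capital 15 Jul 2001, so the next rule applies.
Castillo and Petrov are each not a regional dean, so the next rule applies.
Among Castillo and Petrov, alphabetically by surname: Castillo before Petrov.
Abara and Fontaine both have years accredited 9 years, so the next rule applies.
Abara and Fontaine both have date of arrival in the capital 21 Feb 2005, so the next rule applies.
Abara and Fontaine are each Dean of a regional group, so the next rule applies.
Among Abara and Fontaine, alphabetically by surname: Abara before Fontaine.
Brennan and Okonkwo both have years accredited 7 years, so the next rule applies.
Brennan and Okonkwo both have date of arrival in the capital 17 Dec 2007, so the next rule applies.
Brennan and Okonkwo are each not a regional dean, so the next rule applies.
Among Brennan and Okonkwo, alphabetically by surname: Brennan before Okonkwo.
So Chaudhari takes precedence.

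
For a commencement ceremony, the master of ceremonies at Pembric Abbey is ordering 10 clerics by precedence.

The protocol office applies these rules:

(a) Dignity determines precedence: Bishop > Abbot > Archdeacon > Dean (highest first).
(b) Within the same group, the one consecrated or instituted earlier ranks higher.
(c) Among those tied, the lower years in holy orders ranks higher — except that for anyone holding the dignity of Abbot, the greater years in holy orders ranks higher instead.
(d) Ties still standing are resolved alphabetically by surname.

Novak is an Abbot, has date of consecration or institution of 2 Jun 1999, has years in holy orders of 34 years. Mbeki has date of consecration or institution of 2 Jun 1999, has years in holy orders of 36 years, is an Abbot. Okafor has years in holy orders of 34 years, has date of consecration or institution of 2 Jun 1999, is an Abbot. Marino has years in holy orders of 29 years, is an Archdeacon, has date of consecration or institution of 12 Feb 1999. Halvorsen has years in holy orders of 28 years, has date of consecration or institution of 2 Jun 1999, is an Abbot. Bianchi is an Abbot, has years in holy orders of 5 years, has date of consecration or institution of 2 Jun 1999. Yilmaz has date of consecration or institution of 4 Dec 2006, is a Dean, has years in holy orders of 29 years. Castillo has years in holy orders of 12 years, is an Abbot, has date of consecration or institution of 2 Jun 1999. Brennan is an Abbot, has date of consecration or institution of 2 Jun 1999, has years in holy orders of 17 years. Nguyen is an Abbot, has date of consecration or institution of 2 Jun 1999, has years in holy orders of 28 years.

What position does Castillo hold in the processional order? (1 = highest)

7

By dignity: Mbeki, Novak, Okafor, Halvorsen, Nguyen, Brennan, Castillo and Bianchi (Abbot); then Marino (Archdeacon); then Yilmaz (Dean).
Mbeki, Novak, Okafor, Halvorsen, Nguyen, Brennan, Castillo and Bianchi all have date of consecration or institution 2 Jun 1999, so the next rule applies.
Among Mbeki, Novak, Okafor, Halvorsen, Nguyen, Brennan, Castillo and Bianchi, by years in holy orders (higher first) (reversed rule for this group): Mbeki (36 years) before Novak and Okafor (34 years) before Halvorsen and Nguyen (28 years) before Brennan (17 years) before Castillo (12 years) before Bianchi (5 years).
Among Novak and Okafor, alphabetically by surname: Novak before Okafor.
Among Halvorsen and Nguyen, alphabetically by surname: Halvorsen before Nguyen.
Order: Mbeki, Novak, Okafor, Halvorsen, Nguyen, Brennan, Castillo, Bianchi, Marino, Yilmaz. So position 7.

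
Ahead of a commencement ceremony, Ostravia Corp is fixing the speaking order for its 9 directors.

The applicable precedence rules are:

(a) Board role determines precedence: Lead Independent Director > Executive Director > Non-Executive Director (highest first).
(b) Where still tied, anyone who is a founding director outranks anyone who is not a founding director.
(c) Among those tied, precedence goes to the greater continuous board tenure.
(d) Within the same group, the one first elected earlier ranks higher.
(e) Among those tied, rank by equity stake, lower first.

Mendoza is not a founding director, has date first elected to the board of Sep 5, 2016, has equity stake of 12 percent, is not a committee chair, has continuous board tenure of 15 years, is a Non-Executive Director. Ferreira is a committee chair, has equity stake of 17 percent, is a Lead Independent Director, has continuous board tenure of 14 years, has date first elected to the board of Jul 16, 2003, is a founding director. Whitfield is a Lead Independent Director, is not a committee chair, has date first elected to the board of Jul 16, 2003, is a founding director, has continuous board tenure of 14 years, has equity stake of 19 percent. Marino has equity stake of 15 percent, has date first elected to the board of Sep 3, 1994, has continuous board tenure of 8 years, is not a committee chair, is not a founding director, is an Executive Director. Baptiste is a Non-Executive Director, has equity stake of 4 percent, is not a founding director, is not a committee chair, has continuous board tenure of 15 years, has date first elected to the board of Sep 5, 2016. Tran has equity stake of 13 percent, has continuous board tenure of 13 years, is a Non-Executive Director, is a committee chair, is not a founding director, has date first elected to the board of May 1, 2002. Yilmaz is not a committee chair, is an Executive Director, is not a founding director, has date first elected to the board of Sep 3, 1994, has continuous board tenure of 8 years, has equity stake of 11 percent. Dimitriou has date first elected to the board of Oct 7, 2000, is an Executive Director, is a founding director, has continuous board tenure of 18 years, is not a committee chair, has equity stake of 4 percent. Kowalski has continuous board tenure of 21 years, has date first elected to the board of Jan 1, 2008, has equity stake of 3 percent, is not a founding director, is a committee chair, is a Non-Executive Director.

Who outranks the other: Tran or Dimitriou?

By board role: Ferreira and Whitfield (Lead Independent Director); then Dimitriou, Yilmaz and Marino (Executive Director); then Kowalski, Baptiste, Mendoza and Tran (Non-Executive Director).
Ferreira and Whitfield are each a founding director, so the next rule applies.
Ferreira and Whitfield both have continuous board tenure 14 years, so the next rule applies.
Ferreira and Whitfield both have date first elected to the board Jul 16, 2003, so the next rule applies.
Among Ferreira and Whitfield, by equity stake (lower first): Ferreira (17 percent) before Whitfield (19 percent).
Among Dimitriou, Yilmaz and Marino, a founding director before not a founding director: Dimitriou (a founding director) before Yilmaz and Marino (not a founding director).
Yilmaz and Marino both have continuous board tenure 8 years, so the next rule applies.
Yilmaz and Marino both have date first elected to the board Sep 3, 1994, so the next rule applies.
Among Yilmaz and Marino, by equity stake (lower first): Yilmaz (11 percent) before Marino (15 percent).
Kowalski, Baptiste, Mendoza and Tran are each not a founding director, so the next rule applies.
Among Kowalski, Baptiste, Mendoza and Tran, by continuous board tenure (higher first): Kowalski (21 years) before Baptiste and Mendoza (15 years) before Tran (13 years).
Baptiste and Mendoza both have date first elected to the board Sep 5, 2016, so the next rule applies.
Among Baptiste and Mendoza, by equity stake (lower first): Baptiste (4 percent) before Mendoza (12 percent).
So Dimitriou takes precedence.

Dimitriou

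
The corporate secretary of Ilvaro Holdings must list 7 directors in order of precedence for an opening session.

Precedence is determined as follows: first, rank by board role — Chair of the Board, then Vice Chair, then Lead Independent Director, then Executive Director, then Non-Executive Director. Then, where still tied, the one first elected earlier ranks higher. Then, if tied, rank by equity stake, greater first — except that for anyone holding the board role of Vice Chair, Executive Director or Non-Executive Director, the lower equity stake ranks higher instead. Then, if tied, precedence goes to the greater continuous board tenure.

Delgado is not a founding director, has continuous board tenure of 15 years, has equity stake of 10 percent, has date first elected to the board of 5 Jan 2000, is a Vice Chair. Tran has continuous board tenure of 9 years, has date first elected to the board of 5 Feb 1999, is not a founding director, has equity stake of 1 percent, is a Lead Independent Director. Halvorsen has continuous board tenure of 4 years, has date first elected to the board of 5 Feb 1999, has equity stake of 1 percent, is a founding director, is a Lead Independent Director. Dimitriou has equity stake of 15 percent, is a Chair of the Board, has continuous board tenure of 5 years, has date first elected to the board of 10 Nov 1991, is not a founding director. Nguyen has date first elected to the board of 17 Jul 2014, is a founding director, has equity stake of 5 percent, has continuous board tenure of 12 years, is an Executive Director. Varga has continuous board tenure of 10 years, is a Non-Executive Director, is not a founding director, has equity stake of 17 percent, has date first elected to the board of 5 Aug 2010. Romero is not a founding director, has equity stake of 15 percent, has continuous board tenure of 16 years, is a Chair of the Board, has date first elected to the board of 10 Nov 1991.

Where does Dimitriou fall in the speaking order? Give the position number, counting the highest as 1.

2

By board role: Romero and Dimitriou (Chair of the Board); then Delgado (Vice Chair); then Tran and Halvorsen (Lead Independent Director); then Nguyen (Executive Director); then Varga (Non-Executive Director).
Romero and Dimitriou both have date first elected to the board 10 Nov 1991, so the next rule applies.
Romero and Dimitriou both have equity stake 15 percent, so the next rule applies.
Among Romero and Dimitriou, by continuous board tenure (higher first): Romero (16 years) before Dimitriou (5 years).
Tran and Halvorsen both have date first elected to the board 5 Feb 1999, so the next rule applies.
Tran and Halvorsen both have equity stake 1 percent, so the next rule applies.
Among Tran and Halvorsen, by continuous board tenure (higher first): Tran (9 years) before Halvorsen (4 years).
Order: Romero, Dimitriou, Delgado, Tran, Halvorsen, Nguyen, Varga. So position 2.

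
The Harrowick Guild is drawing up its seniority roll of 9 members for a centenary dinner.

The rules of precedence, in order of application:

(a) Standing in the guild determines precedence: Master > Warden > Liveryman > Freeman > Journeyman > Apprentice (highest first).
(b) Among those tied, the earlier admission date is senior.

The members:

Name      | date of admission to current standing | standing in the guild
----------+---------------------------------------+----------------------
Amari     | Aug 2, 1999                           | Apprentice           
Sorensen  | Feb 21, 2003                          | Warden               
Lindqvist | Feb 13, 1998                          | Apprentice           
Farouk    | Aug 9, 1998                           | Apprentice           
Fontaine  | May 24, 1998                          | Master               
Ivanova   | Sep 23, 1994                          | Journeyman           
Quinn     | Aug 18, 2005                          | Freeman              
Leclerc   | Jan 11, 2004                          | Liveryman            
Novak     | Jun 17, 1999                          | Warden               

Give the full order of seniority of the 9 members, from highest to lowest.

Fontaine, Novak, Sorensen, Leclerc, Quinn, Ivanova, Lindqvist, Farouk, Amari

By standing in the guild: Fontaine (Master); then Novak and Sorensen (Warden); then Leclerc (Liveryman); then Quinn (Freeman); then Ivanova (Journeyman); then Lindqvist, Farouk and Amari (Apprentice).
Among Novak and Sorensen, by date of admission to current standing (earlier first): Novak (Jun 17, 1999) before Sorensen (Feb 21, 2003).
Among Lindqvist, Farouk and Amari, by date of admission to current standing (earlier first): Lindqvist (Feb 13, 1998) before Farouk (Aug 9, 1998) before Amari (Aug 2, 1999).
Full order: Fontaine, Novak, Sorensen, Leclerc, Quinn, Ivanova, Lindqvist, Farouk, Amari.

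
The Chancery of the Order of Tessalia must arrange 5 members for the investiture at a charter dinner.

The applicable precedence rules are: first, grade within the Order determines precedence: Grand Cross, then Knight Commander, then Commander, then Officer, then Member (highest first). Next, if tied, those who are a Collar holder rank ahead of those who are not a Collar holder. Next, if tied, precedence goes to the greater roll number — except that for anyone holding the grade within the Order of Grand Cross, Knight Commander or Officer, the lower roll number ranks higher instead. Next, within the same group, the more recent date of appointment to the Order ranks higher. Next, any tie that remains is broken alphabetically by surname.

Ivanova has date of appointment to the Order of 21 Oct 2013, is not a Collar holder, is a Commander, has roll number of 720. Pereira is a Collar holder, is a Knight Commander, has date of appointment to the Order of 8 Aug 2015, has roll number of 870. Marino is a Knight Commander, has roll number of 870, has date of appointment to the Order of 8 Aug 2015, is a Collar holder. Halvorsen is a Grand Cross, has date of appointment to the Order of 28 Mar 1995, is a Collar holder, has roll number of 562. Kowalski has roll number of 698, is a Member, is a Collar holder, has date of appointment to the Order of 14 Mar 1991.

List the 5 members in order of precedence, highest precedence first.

By grade within the Order: Halvorsen (Grand Cross); then Marino and Pereira (Knight Commander); then Ivanova (Commander); then Kowalski (Member).
Marino and Pereira are each a Collar holder, so the next rule applies.
Marino and Pereira both have roll number 870, so the next rule applies.
Marino and Pereira both have date of appointment to the Order 8 Aug 2015, so the next rule applies.
Among Marino and Pereira, alphabetically by surname: Marino before Pereira.
Full order: Halvorsen, Marino, Pereira, Ivanova, Kowalski.

Halvorsen, Marino, Pereira, Ivanova, Kowalski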